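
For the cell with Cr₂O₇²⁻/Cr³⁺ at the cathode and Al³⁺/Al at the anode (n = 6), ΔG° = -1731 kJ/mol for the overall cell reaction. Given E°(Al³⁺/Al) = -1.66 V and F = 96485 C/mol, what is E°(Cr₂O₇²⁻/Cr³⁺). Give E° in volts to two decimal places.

+1.33 V

E°cell = −ΔG°/(nF) = −(-1731×10³)/((6)(96485)) = +2.990 V.
Since Cr₂O₇²⁻/Cr³⁺ is the cathode and Al³⁺/Al the anode, E°cell = E°(Cr₂O₇²⁻/Cr³⁺) − E°(Al³⁺/Al).
So E°(Cr₂O₇²⁻/Cr³⁺) = E°cell + E°(Al³⁺/Al) = +2.990 + (-1.66) = +1.33 V.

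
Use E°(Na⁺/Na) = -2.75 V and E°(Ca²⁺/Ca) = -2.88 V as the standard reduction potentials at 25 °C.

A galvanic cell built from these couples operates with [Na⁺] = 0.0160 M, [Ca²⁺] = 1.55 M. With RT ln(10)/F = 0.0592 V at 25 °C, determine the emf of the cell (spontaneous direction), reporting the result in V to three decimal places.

+0.018 V

Na⁺/Na is the cathode (higher E°), Ca²⁺/Ca the anode: E°cell = -2.75 − (-2.88) = +0.13 V, n = 2.
Overall: 2 Na⁺(aq) + Ca(s) → 2 Na(s) + Ca²⁺(aq)
Q = [Ca²⁺] / ([Na⁺]^2); log Q = 3.782.
E = E° − (0.0592/n) log Q = +0.13 − (0.0592/2)(3.782) = +0.018 V.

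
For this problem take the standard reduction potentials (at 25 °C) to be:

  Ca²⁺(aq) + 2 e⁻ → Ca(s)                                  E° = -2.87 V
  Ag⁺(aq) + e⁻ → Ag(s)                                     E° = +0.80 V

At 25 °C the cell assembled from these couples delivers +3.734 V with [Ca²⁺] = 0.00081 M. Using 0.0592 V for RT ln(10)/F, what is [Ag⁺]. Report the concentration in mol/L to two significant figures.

0.34 M

Ag⁺/Ag is the cathode, Ca²⁺/Ca the anode: E°cell = +3.67 V, n = 2.
Overall reaction: 2 Ag⁺(aq) + Ca(s) → 2 Ag(s) + Ca²⁺(aq); Q = [Ca²⁺]^1/[Ag⁺]^2.
From E = E° − (0.0592/n) log Q: log Q = (E° − E)·n/0.0592 = (+3.67 − (+3.734))·2/0.0592 = -2.1622.
So 2·log[Ag⁺] = 1·log(0.00081) − log Q = -3.0915 − (-2.1622) = -0.9293; log[Ag⁺] = -0.9293 / 2 = -0.4647; [Ag⁺] = 10^(-0.4647) ≈ 0.34 M.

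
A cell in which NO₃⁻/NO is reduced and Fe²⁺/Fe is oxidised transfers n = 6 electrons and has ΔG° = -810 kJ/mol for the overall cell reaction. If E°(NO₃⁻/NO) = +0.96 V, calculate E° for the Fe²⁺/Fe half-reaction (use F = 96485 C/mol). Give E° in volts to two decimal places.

E°cell = −ΔG°/(nF) = −(-810×10³)/((6)(96485)) = +1.399 V.
Since NO₃⁻/NO is the cathode and Fe²⁺/Fe the anode, E°cell = E°(NO₃⁻/NO) − E°(Fe²⁺/Fe).
So E°(Fe²⁺/Fe) = E°(NO₃⁻/NO) − E°cell = (+0.96) − (+1.399) = -0.44 V.

-0.44 V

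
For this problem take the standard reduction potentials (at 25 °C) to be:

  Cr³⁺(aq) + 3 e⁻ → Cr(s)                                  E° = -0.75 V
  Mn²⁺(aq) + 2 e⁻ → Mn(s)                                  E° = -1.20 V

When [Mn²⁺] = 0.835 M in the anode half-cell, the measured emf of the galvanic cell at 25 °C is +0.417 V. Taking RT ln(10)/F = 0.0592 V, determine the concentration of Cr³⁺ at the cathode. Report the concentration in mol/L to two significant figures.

Cr³⁺/Cr is the cathode, Mn²⁺/Mn the anode: E°cell = +0.45 V, n = 6.
Overall reaction: 2 Cr³⁺(aq) + 3 Mn(s) → 2 Cr(s) + 3 Mn²⁺(aq); Q = [Mn²⁺]^3/[Cr³⁺]^2.
From E = E° − (0.0592/n) log Q: log Q = (E° − E)·n/0.0592 = (+0.45 − (+0.417))·6/0.0592 = 3.3446.
So 2·log[Cr³⁺] = 3·log(0.835) − log Q = -0.2349 − (3.3446) = -3.5795; log[Cr³⁺] = -3.5795 / 2 = -1.7897; [Cr³⁺] = 10^(-1.7897) ≈ 0.016 M.

0.016 M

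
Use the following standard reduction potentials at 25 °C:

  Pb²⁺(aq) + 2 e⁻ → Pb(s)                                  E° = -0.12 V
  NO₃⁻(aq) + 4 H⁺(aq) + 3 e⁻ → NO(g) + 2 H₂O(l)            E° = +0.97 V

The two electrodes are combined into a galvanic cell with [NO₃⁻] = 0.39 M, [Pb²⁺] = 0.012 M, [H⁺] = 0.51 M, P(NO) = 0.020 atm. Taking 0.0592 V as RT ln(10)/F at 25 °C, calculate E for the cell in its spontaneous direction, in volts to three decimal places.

+1.149 V

NO₃⁻/NO is the cathode (higher E°), Pb²⁺/Pb the anode: E°cell = +0.97 − (-0.12) = +1.09 V, n = 6.
Overall: 2 NO₃⁻(aq) + 8 H⁺(aq) + 3 Pb(s) → 2 NO(g) + 4 H₂O(l) + 3 Pb²⁺(aq)
Q = P(NO)^2·[Pb²⁺]^3 / ([NO₃⁻]^2·[H⁺]^8); log Q = -6.003.
E = E° − (0.0592/n) log Q = +1.09 − (0.0592/6)(-6.003) = +1.149 V.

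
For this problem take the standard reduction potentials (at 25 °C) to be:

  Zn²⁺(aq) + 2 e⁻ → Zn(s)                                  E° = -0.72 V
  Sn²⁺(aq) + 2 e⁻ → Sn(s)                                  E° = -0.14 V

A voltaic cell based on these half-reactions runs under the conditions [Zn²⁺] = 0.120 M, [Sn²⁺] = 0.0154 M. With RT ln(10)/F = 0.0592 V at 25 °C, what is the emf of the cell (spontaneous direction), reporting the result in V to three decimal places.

Sn²⁺/Sn is the cathode (higher E°), Zn²⁺/Zn the anode: E°cell = -0.14 − (-0.72) = +0.58 V, n = 2.
Overall: Sn²⁺(aq) + Zn(s) → Sn(s) + Zn²⁺(aq)
Q = [Zn²⁺] / ([Sn²⁺]); log Q = 0.892.
E = E° − (0.0592/n) log Q = +0.58 − (0.0592/2)(0.892) = +0.554 V.

+0.554 V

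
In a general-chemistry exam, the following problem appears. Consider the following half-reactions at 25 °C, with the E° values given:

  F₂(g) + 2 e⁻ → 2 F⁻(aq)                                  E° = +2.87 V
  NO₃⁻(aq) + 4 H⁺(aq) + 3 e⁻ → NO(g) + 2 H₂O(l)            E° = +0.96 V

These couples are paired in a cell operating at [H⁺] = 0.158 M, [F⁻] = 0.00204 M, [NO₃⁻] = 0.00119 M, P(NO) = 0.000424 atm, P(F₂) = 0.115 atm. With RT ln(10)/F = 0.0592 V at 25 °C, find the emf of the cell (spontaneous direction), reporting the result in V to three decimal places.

F₂/F⁻ is the cathode (higher E°), NO₃⁻/NO the anode: E°cell = +2.87 − (+0.96) = +1.91 V, n = 6.
Overall: 3 F₂(g) + 2 NO(g) + 4 H₂O(l) → 6 F⁻(aq) + 2 NO₃⁻(aq) + 8 H⁺(aq)
Q = [F⁻]^6·[NO₃⁻]^2·[H⁺]^8 / (P(F₂)^3·P(NO)^2); log Q = -18.839.
E = E° − (0.0592/n) log Q = +1.91 − (0.0592/6)(-18.839) = +2.096 V.

+2.096 V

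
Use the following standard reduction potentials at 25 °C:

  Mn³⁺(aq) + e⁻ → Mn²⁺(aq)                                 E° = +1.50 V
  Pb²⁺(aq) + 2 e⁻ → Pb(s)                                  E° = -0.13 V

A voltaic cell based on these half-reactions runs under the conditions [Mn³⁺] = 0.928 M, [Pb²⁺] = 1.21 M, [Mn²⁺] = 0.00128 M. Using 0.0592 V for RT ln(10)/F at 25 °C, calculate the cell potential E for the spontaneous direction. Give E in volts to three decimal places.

Mn³⁺/Mn²⁺ is the cathode (higher E°), Pb²⁺/Pb the anode: E°cell = +1.50 − (-0.13) = +1.63 V, n = 2.
Overall: 2 Mn³⁺(aq) + Pb(s) → 2 Mn²⁺(aq) + Pb²⁺(aq)
Q = [Mn²⁺]^2·[Pb²⁺] / ([Mn³⁺]^2); log Q = -5.638.
E = E° − (0.0592/n) log Q = +1.63 − (0.0592/2)(-5.638) = +1.797 V.

+1.797 V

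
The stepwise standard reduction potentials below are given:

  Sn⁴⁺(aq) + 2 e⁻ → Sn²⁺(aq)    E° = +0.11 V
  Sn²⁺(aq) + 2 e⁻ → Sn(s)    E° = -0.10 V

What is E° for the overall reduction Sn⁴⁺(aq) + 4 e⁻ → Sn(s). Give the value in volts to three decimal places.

+0.005 V

Standard free energies of sequential steps add: ΔG°₃ = ΔG°₁ + ΔG°₂, so n₃E°₃ = n₁E°₁ + n₂E°₂.
E°₃ = (2×+0.11 + 2×-0.10) / 4 = (+0.020) / 4 = +0.005 V.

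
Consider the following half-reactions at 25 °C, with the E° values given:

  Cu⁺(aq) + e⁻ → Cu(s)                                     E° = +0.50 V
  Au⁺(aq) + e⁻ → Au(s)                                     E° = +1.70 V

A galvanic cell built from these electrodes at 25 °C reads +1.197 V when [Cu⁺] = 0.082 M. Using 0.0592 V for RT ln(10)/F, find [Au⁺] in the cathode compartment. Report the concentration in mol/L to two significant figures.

0.073 M

Au⁺/Au is the cathode, Cu⁺/Cu the anode: E°cell = +1.20 V, n = 1.
Overall reaction: Au⁺(aq) + Cu(s) → Au(s) + Cu⁺(aq); Q = [Cu⁺]^1/[Au⁺]^1.
From E = E° − (0.0592/n) log Q: log Q = (E° − E)·n/0.0592 = (+1.20 − (+1.197))·1/0.0592 = 0.0507.
So 1·log[Au⁺] = 1·log(0.082) − log Q = -1.0862 − (0.0507) = -1.1369; [Au⁺] = 10^(-1.1369) ≈ 0.073 M.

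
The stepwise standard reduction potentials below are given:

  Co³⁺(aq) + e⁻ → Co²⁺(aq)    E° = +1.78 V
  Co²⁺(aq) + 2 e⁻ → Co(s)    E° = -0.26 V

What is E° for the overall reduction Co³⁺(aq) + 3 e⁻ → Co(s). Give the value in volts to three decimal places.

+0.420 V

Standard free energies of sequential steps add: ΔG°₃ = ΔG°₁ + ΔG°₂, so n₃E°₃ = n₁E°₁ + n₂E°₂.
E°₃ = (1×+1.78 + 2×-0.26) / 3 = (+1.260) / 3 = +0.420 V.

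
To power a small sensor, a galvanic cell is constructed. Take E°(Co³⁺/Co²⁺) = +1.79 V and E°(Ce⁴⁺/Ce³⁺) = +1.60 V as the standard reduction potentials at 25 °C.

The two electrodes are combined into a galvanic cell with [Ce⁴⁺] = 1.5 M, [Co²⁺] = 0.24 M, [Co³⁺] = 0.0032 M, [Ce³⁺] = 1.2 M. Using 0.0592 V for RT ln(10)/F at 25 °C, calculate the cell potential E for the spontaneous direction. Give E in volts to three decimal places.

+0.073 V

Co³⁺/Co²⁺ is the cathode (higher E°), Ce⁴⁺/Ce³⁺ the anode: E°cell = +1.79 − (+1.60) = +0.19 V, n = 1.
Overall: Co³⁺(aq) + Ce³⁺(aq) → Co²⁺(aq) + Ce⁴⁺(aq)
Q = [Co²⁺]·[Ce⁴⁺] / ([Co³⁺]·[Ce³⁺]); log Q = 1.972.
E = E° − (0.0592/n) log Q = +0.19 − (0.0592/1)(1.972) = +0.073 V.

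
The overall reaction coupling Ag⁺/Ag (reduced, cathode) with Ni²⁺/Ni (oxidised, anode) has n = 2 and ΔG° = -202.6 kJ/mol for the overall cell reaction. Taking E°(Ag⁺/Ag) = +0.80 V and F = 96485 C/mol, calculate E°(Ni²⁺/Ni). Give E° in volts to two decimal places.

-0.25 V

E°cell = −ΔG°/(nF) = −(-202.6×10³)/((2)(96485)) = +1.050 V.
Since Ag⁺/Ag is the cathode and Ni²⁺/Ni the anode, E°cell = E°(Ag⁺/Ag) − E°(Ni²⁺/Ni).
So E°(Ni²⁺/Ni) = E°(Ag⁺/Ag) − E°cell = (+0.80) − (+1.050) = -0.25 V.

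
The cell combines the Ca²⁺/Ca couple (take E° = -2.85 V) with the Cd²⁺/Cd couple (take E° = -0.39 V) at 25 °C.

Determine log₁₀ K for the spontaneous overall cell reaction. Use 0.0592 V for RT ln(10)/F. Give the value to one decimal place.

83.1

Cathode: Cd²⁺/Cd; anode: Ca²⁺/Ca. E°cell = +2.46 V, n = 2.
log K = nE°cell / 0.0592 = (2)(+2.46) / 0.0592 = 83.1.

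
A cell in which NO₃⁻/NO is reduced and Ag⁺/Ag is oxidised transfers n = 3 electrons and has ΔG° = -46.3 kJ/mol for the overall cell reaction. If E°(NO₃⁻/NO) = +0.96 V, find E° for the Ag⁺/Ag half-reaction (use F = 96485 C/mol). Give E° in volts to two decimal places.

+0.80 V

E°cell = −ΔG°/(nF) = −(-46.3×10³)/((3)(96485)) = +0.160 V.
Since NO₃⁻/NO is the cathode and Ag⁺/Ag the anode, E°cell = E°(NO₃⁻/NO) − E°(Ag⁺/Ag).
So E°(Ag⁺/Ag) = E°(NO₃⁻/NO) − E°cell = (+0.96) − (+0.160) = +0.80 V.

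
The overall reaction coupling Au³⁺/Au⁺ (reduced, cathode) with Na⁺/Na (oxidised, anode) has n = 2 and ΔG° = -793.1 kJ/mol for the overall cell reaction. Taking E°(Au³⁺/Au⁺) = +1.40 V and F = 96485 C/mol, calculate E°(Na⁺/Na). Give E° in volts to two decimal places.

-2.71 V

E°cell = −ΔG°/(nF) = −(-793.1×10³)/((2)(96485)) = +4.110 V.
Since Au³⁺/Au⁺ is the cathode and Na⁺/Na the anode, E°cell = E°(Au³⁺/Au⁺) − E°(Na⁺/Na).
So E°(Na⁺/Na) = E°(Au³⁺/Au⁺) − E°cell = (+1.40) − (+4.110) = -2.71 V.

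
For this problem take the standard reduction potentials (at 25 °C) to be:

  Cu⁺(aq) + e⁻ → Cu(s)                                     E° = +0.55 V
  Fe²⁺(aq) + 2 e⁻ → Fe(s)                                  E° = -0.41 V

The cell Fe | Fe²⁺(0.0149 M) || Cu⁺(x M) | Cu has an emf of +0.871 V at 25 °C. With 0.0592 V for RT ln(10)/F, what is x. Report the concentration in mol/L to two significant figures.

0.0038 M

Cu⁺/Cu is the cathode, Fe²⁺/Fe the anode: E°cell = +0.96 V, n = 2.
Overall reaction: 2 Cu⁺(aq) + Fe(s) → 2 Cu(s) + Fe²⁺(aq); Q = [Fe²⁺]^1/[Cu⁺]^2.
From E = E° − (0.0592/n) log Q: log Q = (E° − E)·n/0.0592 = (+0.96 − (+0.871))·2/0.0592 = 3.0068.
So 2·log[Cu⁺] = 1·log(0.0149) − log Q = -1.8268 − (3.0068) = -4.8336; log[Cu⁺] = -4.8336 / 2 = -2.4168; [Cu⁺] = 10^(-2.4168) ≈ 0.0038 M.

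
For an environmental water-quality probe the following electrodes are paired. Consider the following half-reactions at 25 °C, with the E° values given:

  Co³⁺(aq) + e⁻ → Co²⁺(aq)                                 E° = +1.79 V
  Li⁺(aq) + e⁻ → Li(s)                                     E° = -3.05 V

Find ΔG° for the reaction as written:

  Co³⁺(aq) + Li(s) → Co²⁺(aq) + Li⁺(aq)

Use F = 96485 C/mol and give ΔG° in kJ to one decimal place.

-467.0 kJ

As written, Co³⁺/Co²⁺ is reduced (cathode) and Li⁺/Li is oxidised (anode), so E°cell = (+1.79) − (-3.05) = +4.84 V.
Balancing electrons gives n = 1.
ΔG° = −nFE° = −(1)(96485)(+4.84) = -466,987 J = -467.0 kJ.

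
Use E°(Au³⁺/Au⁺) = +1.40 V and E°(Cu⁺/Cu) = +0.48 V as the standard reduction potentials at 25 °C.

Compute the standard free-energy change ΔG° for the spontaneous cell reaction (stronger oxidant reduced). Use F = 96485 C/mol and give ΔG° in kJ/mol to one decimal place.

-177.5 kJ/mol

Au³⁺/Au⁺ (E° = +1.40 V) is the cathode; Cu⁺/Cu (E° = +0.48 V) is the anode, so E°cell = +0.92 V.
Balancing electrons gives n = 2 (lcm of 2 and 1).
ΔG° = −nFE° = −(2)(96485)(+0.92) = -177,532 J = -177.5 kJ/mol.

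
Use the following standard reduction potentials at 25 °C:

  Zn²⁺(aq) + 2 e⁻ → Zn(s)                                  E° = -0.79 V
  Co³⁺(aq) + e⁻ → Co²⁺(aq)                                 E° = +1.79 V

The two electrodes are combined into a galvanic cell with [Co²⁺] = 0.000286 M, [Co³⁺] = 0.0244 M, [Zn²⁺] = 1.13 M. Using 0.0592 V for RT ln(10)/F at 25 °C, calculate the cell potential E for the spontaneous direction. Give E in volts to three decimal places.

Co³⁺/Co²⁺ is the cathode (higher E°), Zn²⁺/Zn the anode: E°cell = +1.79 − (-0.79) = +2.58 V, n = 2.
Overall: 2 Co³⁺(aq) + Zn(s) → 2 Co²⁺(aq) + Zn²⁺(aq)
Q = [Co²⁺]^2·[Zn²⁺] / ([Co³⁺]^2); log Q = -3.809.
E = E° − (0.0592/n) log Q = +2.58 − (0.0592/2)(-3.809) = +2.693 V.

+2.693 V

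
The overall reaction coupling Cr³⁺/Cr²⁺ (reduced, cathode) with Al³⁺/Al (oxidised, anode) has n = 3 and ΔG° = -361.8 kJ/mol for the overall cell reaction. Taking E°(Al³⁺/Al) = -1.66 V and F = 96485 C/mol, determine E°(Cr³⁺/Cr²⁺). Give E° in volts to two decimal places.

E°cell = −ΔG°/(nF) = −(-361.8×10³)/((3)(96485)) = +1.250 V.
Since Cr³⁺/Cr²⁺ is the cathode and Al³⁺/Al the anode, E°cell = E°(Cr³⁺/Cr²⁺) − E°(Al³⁺/Al).
So E°(Cr³⁺/Cr²⁺) = E°cell + E°(Al³⁺/Al) = +1.250 + (-1.66) = -0.41 V.

-0.41 V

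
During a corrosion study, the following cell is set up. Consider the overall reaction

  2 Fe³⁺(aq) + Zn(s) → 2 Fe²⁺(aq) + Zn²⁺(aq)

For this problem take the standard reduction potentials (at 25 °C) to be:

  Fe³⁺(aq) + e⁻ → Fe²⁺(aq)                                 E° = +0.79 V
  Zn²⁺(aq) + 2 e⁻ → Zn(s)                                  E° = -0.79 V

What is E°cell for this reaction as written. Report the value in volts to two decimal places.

+1.58 V

The Fe³⁺/Fe²⁺ couple has the higher reduction potential, so it is the cathode; Zn²⁺/Zn is oxidised at the anode.
E°cell = E°(cathode) − E°(anode) = (+0.79) − (-0.79) = +1.58 V.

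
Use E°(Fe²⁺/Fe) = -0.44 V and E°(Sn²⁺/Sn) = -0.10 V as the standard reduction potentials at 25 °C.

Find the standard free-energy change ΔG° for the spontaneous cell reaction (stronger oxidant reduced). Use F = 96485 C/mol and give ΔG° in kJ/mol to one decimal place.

Sn²⁺/Sn (E° = -0.10 V) is the cathode; Fe²⁺/Fe (E° = -0.44 V) is the anode, so E°cell = +0.34 V.
Balancing electrons gives n = 2 (lcm of 2 and 2).
ΔG° = −nFE° = −(2)(96485)(+0.34) = -65,610 J = -65.6 kJ/mol.

-65.6 kJ/mol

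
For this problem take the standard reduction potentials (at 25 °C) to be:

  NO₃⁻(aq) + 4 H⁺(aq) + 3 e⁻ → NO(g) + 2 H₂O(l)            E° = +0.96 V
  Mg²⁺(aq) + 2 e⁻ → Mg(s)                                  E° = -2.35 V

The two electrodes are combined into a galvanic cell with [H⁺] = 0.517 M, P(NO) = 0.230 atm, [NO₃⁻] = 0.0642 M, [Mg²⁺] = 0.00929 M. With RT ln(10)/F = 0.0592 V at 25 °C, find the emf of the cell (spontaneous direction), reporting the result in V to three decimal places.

NO₃⁻/NO is the cathode (higher E°), Mg²⁺/Mg the anode: E°cell = +0.96 − (-2.35) = +3.31 V, n = 6.
Overall: 2 NO₃⁻(aq) + 8 H⁺(aq) + 3 Mg(s) → 2 NO(g) + 4 H₂O(l) + 3 Mg²⁺(aq)
Q = P(NO)^2·[Mg²⁺]^3 / ([NO₃⁻]^2·[H⁺]^8); log Q = -2.695.
E = E° − (0.0592/n) log Q = +3.31 − (0.0592/6)(-2.695) = +3.337 V.

+3.337 V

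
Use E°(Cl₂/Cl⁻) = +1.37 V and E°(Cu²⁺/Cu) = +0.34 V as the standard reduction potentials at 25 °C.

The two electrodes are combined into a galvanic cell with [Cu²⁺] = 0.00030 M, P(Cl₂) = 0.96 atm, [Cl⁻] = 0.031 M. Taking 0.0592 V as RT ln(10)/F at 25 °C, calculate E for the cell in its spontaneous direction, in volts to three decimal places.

+1.223 V

Cl₂/Cl⁻ is the cathode (higher E°), Cu²⁺/Cu the anode: E°cell = +1.37 − (+0.34) = +1.03 V, n = 2.
Overall: Cl₂(g) + Cu(s) → 2 Cl⁻(aq) + Cu²⁺(aq)
Q = [Cl⁻]^2·[Cu²⁺] / (P(Cl₂)); log Q = -6.522.
E = E° − (0.0592/n) log Q = +1.03 − (0.0592/2)(-6.522) = +1.223 V.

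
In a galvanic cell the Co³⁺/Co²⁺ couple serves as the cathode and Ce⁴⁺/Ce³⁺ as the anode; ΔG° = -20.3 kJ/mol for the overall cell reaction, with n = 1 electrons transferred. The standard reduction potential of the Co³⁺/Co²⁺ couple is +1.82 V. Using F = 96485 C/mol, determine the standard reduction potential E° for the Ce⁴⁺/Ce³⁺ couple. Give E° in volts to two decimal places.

+1.61 V

E°cell = −ΔG°/(nF) = −(-20.3×10³)/((1)(96485)) = +0.210 V.
Since Co³⁺/Co²⁺ is the cathode and Ce⁴⁺/Ce³⁺ the anode, E°cell = E°(Co³⁺/Co²⁺) − E°(Ce⁴⁺/Ce³⁺).
So E°(Ce⁴⁺/Ce³⁺) = E°(Co³⁺/Co²⁺) − E°cell = (+1.82) − (+0.210) = +1.61 V.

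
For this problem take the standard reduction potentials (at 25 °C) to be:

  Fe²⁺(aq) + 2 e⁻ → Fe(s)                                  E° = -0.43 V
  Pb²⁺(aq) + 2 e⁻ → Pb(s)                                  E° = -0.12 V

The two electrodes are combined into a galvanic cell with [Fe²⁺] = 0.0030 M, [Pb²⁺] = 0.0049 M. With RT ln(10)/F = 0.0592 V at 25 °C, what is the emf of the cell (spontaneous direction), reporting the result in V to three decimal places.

Pb²⁺/Pb is the cathode (higher E°), Fe²⁺/Fe the anode: E°cell = -0.12 − (-0.43) = +0.31 V, n = 2.
Overall: Pb²⁺(aq) + Fe(s) → Pb(s) + Fe²⁺(aq)
Q = [Fe²⁺] / ([Pb²⁺]); log Q = -0.213.
E = E° − (0.0592/n) log Q = +0.31 − (0.0592/2)(-0.213) = +0.316 V.

+0.316 V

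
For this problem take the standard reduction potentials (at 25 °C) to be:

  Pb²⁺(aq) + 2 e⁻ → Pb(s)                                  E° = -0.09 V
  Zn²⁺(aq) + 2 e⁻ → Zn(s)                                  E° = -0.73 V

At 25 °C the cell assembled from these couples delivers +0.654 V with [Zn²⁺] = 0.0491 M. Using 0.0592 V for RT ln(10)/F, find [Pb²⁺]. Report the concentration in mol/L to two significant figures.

0.15 M

Pb²⁺/Pb is the cathode, Zn²⁺/Zn the anode: E°cell = +0.64 V, n = 2.
Overall reaction: Pb²⁺(aq) + Zn(s) → Pb(s) + Zn²⁺(aq); Q = [Zn²⁺]^1/[Pb²⁺]^1.
From E = E° − (0.0592/n) log Q: log Q = (E° − E)·n/0.0592 = (+0.64 − (+0.654))·2/0.0592 = -0.4730.
So 1·log[Pb²⁺] = 1·log(0.0491) − log Q = -1.3089 − (-0.4730) = -0.8359; [Pb²⁺] = 10^(-0.8359) ≈ 0.15 M.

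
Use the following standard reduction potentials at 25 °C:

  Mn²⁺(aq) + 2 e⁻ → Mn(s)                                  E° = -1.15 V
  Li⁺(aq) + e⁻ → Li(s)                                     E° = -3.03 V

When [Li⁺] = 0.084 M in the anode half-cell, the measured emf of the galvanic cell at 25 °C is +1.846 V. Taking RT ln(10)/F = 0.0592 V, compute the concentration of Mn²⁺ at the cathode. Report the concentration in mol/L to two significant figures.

0.00050 M

Mn²⁺/Mn is the cathode, Li⁺/Li the anode: E°cell = +1.88 V, n = 2.
Overall reaction: Mn²⁺(aq) + 2 Li(s) → Mn(s) + 2 Li⁺(aq); Q = [Li⁺]^2/[Mn²⁺]^1.
From E = E° − (0.0592/n) log Q: log Q = (E° − E)·n/0.0592 = (+1.88 − (+1.846))·2/0.0592 = 1.1486.
So 1·log[Mn²⁺] = 2·log(0.084) − log Q = -2.1514 − (1.1486) = -3.3000; [Mn²⁺] = 10^(-3.3000) ≈ 0.00050 M.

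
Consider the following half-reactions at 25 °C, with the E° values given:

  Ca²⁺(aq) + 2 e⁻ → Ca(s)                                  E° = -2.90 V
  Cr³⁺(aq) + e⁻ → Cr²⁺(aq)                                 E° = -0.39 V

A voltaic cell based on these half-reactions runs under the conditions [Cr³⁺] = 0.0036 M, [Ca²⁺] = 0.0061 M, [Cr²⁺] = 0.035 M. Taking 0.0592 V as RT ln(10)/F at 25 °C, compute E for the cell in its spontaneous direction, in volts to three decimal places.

Cr³⁺/Cr²⁺ is the cathode (higher E°), Ca²⁺/Ca the anode: E°cell = -0.39 − (-2.90) = +2.51 V, n = 2.
Overall: 2 Cr³⁺(aq) + Ca(s) → 2 Cr²⁺(aq) + Ca²⁺(aq)
Q = [Cr²⁺]^2·[Ca²⁺] / ([Cr³⁺]^2); log Q = -0.239.
E = E° − (0.0592/n) log Q = +2.51 − (0.0592/2)(-0.239) = +2.517 V.

+2.517 V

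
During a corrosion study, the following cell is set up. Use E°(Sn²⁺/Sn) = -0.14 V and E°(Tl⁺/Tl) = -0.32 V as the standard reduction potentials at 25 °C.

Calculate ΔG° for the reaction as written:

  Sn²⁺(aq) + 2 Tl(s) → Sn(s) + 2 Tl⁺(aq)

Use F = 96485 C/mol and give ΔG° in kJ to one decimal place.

As written, Sn²⁺/Sn is reduced (cathode) and Tl⁺/Tl is oxidised (anode), so E°cell = (-0.14) − (-0.32) = +0.18 V.
Balancing electrons gives n = 2.
ΔG° = −nFE° = −(2)(96485)(+0.18) = -34,735 J = -34.7 kJ.

-34.7 kJ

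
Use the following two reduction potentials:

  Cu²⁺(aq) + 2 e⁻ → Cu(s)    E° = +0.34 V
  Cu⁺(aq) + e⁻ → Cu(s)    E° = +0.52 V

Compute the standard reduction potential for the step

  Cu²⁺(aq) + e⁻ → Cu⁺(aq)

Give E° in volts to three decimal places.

+0.160 V

Sequential free energies add, so n₃E°₃ = n₁E°₁ + n₂E°₂.
With n₃ = 2, and the known step contributing 1×(+0.52) V, the unknown satisfies 1·E° = 2×(+0.34) − 1×(+0.52) = +0.160.
E° = +0.160 / 1 = +0.160 V.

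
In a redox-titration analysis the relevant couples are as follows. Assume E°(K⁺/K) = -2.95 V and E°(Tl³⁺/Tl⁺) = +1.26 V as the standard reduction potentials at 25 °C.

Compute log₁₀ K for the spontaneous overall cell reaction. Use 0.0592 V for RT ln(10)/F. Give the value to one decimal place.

142.2

Cathode: Tl³⁺/Tl⁺; anode: K⁺/K. E°cell = +4.21 V, n = 2.
log K = nE°cell / 0.0592 = (2)(+4.21) / 0.0592 = 142.2.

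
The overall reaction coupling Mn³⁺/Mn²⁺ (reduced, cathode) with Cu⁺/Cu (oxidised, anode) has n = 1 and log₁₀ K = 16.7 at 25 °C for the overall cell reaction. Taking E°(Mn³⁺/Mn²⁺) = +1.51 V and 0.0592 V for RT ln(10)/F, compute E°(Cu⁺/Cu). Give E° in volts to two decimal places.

E°cell = (0.0592/n)·log K = (0.0592/1)(16.7) = +0.989 V.
Since Mn³⁺/Mn²⁺ is the cathode and Cu⁺/Cu the anode, E°cell = E°(Mn³⁺/Mn²⁺) − E°(Cu⁺/Cu).
So E°(Cu⁺/Cu) = E°(Mn³⁺/Mn²⁺) − E°cell = (+1.51) − (+0.989) = +0.52 V.

+0.52 V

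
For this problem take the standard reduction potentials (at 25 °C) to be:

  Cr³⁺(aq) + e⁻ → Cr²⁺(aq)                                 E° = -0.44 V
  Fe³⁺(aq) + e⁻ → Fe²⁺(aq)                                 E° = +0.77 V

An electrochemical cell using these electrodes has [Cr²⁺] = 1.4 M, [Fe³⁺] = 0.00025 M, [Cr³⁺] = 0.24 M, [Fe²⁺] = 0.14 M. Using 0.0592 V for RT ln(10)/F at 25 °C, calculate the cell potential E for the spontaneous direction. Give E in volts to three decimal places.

+1.093 V

Fe³⁺/Fe²⁺ is the cathode (higher E°), Cr³⁺/Cr²⁺ the anode: E°cell = +0.77 − (-0.44) = +1.21 V, n = 1.
Overall: Fe³⁺(aq) + Cr²⁺(aq) → Fe²⁺(aq) + Cr³⁺(aq)
Q = [Fe²⁺]·[Cr³⁺] / ([Fe³⁺]·[Cr²⁺]); log Q = 1.982.
E = E° − (0.0592/n) log Q = +1.21 − (0.0592/1)(1.982) = +1.093 V.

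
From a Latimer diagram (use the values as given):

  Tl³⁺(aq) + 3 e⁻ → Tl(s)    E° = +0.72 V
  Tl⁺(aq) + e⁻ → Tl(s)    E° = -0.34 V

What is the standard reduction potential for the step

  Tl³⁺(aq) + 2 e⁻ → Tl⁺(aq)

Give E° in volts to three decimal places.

+1.250 V

Sequential free energies add, so n₃E°₃ = n₁E°₁ + n₂E°₂.
With n₃ = 3, and the known step contributing 1×(-0.34) V, the unknown satisfies 2·E° = 3×(+0.72) − 1×(-0.34) = +2.500.
E° = +2.500 / 2 = +1.250 V.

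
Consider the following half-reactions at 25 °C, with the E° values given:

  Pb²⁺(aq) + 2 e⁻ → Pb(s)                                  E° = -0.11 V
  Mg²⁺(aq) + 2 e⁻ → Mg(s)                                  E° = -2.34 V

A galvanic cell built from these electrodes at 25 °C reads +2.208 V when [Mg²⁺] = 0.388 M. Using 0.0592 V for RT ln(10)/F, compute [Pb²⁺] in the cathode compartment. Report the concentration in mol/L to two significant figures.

0.070 M

Pb²⁺/Pb is the cathode, Mg²⁺/Mg the anode: E°cell = +2.23 V, n = 2.
Overall reaction: Pb²⁺(aq) + Mg(s) → Pb(s) + Mg²⁺(aq); Q = [Mg²⁺]^1/[Pb²⁺]^1.
From E = E° − (0.0592/n) log Q: log Q = (E° − E)·n/0.0592 = (+2.23 − (+2.208))·2/0.0592 = 0.7432.
So 1·log[Pb²⁺] = 1·log(0.388) − log Q = -0.4112 − (0.7432) = -1.1544; [Pb²⁺] = 10^(-1.1544) ≈ 0.070 M.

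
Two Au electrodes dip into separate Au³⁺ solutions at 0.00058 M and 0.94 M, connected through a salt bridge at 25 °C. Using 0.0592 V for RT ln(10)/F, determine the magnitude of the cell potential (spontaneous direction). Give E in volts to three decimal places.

For a concentration cell E°cell = 0. The 0.94 M side is the cathode (reduction is favoured where [Au³⁺] is higher).
With n = 3, E = −(0.0592/3) log([Au³⁺]ₐₙ/[Au³⁺]꜀ₐₜ) = −(0.0592/3) log(0.00058/0.94) = −(0.0592/3)(-3.210) = +0.063 V.

+0.063 V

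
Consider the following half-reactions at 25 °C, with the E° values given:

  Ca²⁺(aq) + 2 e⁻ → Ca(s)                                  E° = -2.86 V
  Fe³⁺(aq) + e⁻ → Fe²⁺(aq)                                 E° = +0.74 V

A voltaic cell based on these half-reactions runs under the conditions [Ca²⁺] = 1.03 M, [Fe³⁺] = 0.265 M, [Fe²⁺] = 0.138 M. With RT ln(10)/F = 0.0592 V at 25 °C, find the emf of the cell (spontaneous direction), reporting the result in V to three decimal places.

+3.616 V

Fe³⁺/Fe²⁺ is the cathode (higher E°), Ca²⁺/Ca the anode: E°cell = +0.74 − (-2.86) = +3.60 V, n = 2.
Overall: 2 Fe³⁺(aq) + Ca(s) → 2 Fe²⁺(aq) + Ca²⁺(aq)
Q = [Fe²⁺]^2·[Ca²⁺] / ([Fe³⁺]^2); log Q = -0.554.
E = E° − (0.0592/n) log Q = +3.60 − (0.0592/2)(-0.554) = +3.616 V.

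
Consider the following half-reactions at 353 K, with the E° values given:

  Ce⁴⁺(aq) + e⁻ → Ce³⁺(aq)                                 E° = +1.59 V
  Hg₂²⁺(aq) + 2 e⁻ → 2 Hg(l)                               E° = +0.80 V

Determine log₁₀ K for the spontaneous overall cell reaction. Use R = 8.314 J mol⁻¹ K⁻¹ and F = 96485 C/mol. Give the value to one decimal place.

Cathode: Ce⁴⁺/Ce³⁺; anode: Hg₂²⁺/Hg. E°cell = (+1.59) − (+0.80) = +0.79 V, with n = 2.
ΔG° = −nFE° = −RT ln K, so ln K = nFE°/(RT) = (2)(96485)(+0.79) / ((8.314)(353)) = 51.944.
log₁₀ K = 51.944 / ln 10 = 22.6.

22.6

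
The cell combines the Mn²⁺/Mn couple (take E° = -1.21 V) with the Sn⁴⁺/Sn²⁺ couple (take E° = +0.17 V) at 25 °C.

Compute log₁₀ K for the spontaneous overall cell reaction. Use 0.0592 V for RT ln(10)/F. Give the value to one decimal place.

Cathode: Sn⁴⁺/Sn²⁺; anode: Mn²⁺/Mn. E°cell = +1.38 V, n = 2.
log K = nE°cell / 0.0592 = (2)(+1.38) / 0.0592 = 46.6.

46.6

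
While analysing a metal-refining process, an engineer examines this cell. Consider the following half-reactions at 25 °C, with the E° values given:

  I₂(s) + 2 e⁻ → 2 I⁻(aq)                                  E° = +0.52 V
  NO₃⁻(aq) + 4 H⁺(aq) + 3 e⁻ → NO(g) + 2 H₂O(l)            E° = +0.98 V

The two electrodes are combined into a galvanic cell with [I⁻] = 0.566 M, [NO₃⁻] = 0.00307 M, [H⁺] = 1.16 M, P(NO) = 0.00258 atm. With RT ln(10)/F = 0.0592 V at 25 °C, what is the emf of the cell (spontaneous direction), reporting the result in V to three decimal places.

NO₃⁻/NO is the cathode (higher E°), I₂/I⁻ the anode: E°cell = +0.98 − (+0.52) = +0.46 V, n = 6.
Overall: 2 NO₃⁻(aq) + 8 H⁺(aq) + 6 I⁻(aq) → 2 NO(g) + 4 H₂O(l) + 3 I₂(s)
Q = P(NO)^2 / ([NO₃⁻]^2·[H⁺]^8·[I⁻]^6); log Q = 0.816.
E = E° − (0.0592/n) log Q = +0.46 − (0.0592/6)(0.816) = +0.452 V.

+0.452 V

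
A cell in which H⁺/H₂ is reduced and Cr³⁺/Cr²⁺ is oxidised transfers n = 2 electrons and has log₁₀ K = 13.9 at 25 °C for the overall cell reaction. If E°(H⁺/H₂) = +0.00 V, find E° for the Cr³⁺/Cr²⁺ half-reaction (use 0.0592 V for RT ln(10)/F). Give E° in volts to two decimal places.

-0.41 V

E°cell = (0.0592/n)·log K = (0.0592/2)(13.9) = +0.411 V.
Since H⁺/H₂ is the cathode and Cr³⁺/Cr²⁺ the anode, E°cell = E°(H⁺/H₂) − E°(Cr³⁺/Cr²⁺).
So E°(Cr³⁺/Cr²⁺) = E°(H⁺/H₂) − E°cell = (+0.00) − (+0.411) = -0.41 V.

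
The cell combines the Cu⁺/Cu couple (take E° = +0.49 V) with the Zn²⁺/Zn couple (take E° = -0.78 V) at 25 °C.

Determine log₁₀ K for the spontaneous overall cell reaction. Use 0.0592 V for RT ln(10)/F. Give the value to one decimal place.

Cathode: Cu⁺/Cu; anode: Zn²⁺/Zn. E°cell = +1.27 V, n = 2.
log K = nE°cell / 0.0592 = (2)(+1.27) / 0.0592 = 42.9.

42.9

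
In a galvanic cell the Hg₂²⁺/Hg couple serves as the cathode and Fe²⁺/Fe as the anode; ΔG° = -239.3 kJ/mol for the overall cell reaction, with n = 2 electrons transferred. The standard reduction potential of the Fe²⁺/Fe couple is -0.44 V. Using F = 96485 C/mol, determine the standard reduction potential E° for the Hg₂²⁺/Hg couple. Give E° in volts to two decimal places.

+0.80 V

E°cell = −ΔG°/(nF) = −(-239.3×10³)/((2)(96485)) = +1.240 V.
Since Hg₂²⁺/Hg is the cathode and Fe²⁺/Fe the anode, E°cell = E°(Hg₂²⁺/Hg) − E°(Fe²⁺/Fe).
So E°(Hg₂²⁺/Hg) = E°cell + E°(Fe²⁺/Fe) = +1.240 + (-0.44) = +0.80 V.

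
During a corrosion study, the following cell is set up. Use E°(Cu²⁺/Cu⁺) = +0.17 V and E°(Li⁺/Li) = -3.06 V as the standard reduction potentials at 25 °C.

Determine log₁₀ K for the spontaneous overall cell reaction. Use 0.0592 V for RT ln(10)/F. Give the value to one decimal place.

54.6

Cathode: Cu²⁺/Cu⁺; anode: Li⁺/Li. E°cell = +3.23 V, n = 1.
log K = nE°cell / 0.0592 = (1)(+3.23) / 0.0592 = 54.6.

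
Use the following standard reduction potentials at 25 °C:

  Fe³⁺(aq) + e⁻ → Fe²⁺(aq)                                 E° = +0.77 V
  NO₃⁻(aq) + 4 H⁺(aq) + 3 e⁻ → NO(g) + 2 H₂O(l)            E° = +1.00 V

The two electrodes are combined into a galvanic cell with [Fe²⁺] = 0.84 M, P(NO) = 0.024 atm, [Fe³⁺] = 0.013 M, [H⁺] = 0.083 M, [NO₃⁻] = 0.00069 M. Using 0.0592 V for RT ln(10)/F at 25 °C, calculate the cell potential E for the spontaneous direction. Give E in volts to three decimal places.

+0.221 V

NO₃⁻/NO is the cathode (higher E°), Fe³⁺/Fe²⁺ the anode: E°cell = +1.00 − (+0.77) = +0.23 V, n = 3.
Overall: NO₃⁻(aq) + 4 H⁺(aq) + 3 Fe²⁺(aq) → NO(g) + 2 H₂O(l) + 3 Fe³⁺(aq)
Q = P(NO)·[Fe³⁺]^3 / ([NO₃⁻]·[H⁺]^4·[Fe²⁺]^3); log Q = 0.434.
E = E° − (0.0592/n) log Q = +0.23 − (0.0592/3)(0.434) = +0.221 V.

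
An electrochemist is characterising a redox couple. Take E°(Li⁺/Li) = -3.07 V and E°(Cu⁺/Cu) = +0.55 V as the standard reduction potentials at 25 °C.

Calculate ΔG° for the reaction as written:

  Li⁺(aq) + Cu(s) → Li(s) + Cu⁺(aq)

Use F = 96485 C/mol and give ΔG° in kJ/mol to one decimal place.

+349.3 kJ/mol

As written, Li⁺/Li is reduced (cathode) and Cu⁺/Cu is oxidised (anode), so E°cell = (-3.07) − (+0.55) = -3.62 V.
Balancing electrons gives n = 1.
ΔG° = −nFE° = −(1)(96485)(-3.62) = 349,276 J = +349.3 kJ/mol.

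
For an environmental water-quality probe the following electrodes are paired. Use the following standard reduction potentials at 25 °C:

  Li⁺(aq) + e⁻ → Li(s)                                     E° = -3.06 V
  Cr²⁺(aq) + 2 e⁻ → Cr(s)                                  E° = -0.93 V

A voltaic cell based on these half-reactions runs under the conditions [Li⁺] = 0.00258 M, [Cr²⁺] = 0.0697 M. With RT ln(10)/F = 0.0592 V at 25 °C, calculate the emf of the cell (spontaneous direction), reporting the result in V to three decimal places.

Cr²⁺/Cr is the cathode (higher E°), Li⁺/Li the anode: E°cell = -0.93 − (-3.06) = +2.13 V, n = 2.
Overall: Cr²⁺(aq) + 2 Li(s) → Cr(s) + 2 Li⁺(aq)
Q = [Li⁺]^2 / ([Cr²⁺]); log Q = -4.020.
E = E° − (0.0592/n) log Q = +2.13 − (0.0592/2)(-4.020) = +2.249 V.

+2.249 V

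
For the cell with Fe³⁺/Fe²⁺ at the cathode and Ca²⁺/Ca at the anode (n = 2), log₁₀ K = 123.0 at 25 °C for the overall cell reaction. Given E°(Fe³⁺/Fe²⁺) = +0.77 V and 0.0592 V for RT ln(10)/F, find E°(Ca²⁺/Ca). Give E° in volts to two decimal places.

-2.87 V

E°cell = (0.0592/n)·log K = (0.0592/2)(123.0) = +3.641 V.
Since Fe³⁺/Fe²⁺ is the cathode and Ca²⁺/Ca the anode, E°cell = E°(Fe³⁺/Fe²⁺) − E°(Ca²⁺/Ca).
So E°(Ca²⁺/Ca) = E°(Fe³⁺/Fe²⁺) − E°cell = (+0.77) − (+3.641) = -2.87 V.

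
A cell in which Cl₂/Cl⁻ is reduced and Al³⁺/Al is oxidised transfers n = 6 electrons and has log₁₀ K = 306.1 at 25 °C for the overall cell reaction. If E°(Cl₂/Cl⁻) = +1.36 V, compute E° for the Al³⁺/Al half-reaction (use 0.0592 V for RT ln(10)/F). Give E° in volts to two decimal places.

-1.66 V

E°cell = (0.0592/n)·log K = (0.0592/6)(306.1) = +3.020 V.
Since Cl₂/Cl⁻ is the cathode and Al³⁺/Al the anode, E°cell = E°(Cl₂/Cl⁻) − E°(Al³⁺/Al).
So E°(Al³⁺/Al) = E°(Cl₂/Cl⁻) − E°cell = (+1.36) − (+3.020) = -1.66 V.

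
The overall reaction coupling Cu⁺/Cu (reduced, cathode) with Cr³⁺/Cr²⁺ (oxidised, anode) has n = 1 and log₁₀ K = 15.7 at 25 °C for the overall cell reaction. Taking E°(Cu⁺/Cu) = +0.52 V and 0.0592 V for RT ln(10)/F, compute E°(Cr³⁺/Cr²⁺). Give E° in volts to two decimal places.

E°cell = (0.0592/n)·log K = (0.0592/1)(15.7) = +0.929 V.
Since Cu⁺/Cu is the cathode and Cr³⁺/Cr²⁺ the anode, E°cell = E°(Cu⁺/Cu) − E°(Cr³⁺/Cr²⁺).
So E°(Cr³⁺/Cr²⁺) = E°(Cu⁺/Cu) − E°cell = (+0.52) − (+0.929) = -0.41 V.

-0.41 V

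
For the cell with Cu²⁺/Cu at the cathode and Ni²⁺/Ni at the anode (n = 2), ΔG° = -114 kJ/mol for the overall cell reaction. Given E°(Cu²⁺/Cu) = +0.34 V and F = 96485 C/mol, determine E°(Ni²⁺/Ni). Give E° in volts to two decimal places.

-0.25 V

E°cell = −ΔG°/(nF) = −(-114×10³)/((2)(96485)) = +0.591 V.
Since Cu²⁺/Cu is the cathode and Ni²⁺/Ni the anode, E°cell = E°(Cu²⁺/Cu) − E°(Ni²⁺/Ni).
So E°(Ni²⁺/Ni) = E°(Cu²⁺/Cu) − E°cell = (+0.34) − (+0.591) = -0.25 V.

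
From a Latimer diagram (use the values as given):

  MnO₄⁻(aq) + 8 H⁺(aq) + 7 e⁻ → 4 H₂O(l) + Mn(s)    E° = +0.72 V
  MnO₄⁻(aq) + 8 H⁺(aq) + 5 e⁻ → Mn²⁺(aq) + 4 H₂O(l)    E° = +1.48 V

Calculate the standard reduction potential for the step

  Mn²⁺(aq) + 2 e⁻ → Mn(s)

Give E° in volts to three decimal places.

Sequential free energies add, so n₃E°₃ = n₁E°₁ + n₂E°₂.
With n₃ = 7, and the known step contributing 5×(+1.48) V, the unknown satisfies 2·E° = 7×(+0.72) − 5×(+1.48) = -2.360.
E° = -2.360 / 2 = -1.180 V.

-1.180 V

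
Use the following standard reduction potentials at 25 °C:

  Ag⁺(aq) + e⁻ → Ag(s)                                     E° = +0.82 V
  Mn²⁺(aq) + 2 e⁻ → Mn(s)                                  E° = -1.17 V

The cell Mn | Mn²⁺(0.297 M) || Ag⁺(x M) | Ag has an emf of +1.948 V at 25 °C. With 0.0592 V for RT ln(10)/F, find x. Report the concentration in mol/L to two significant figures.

0.11 M

Ag⁺/Ag is the cathode, Mn²⁺/Mn the anode: E°cell = +1.99 V, n = 2.
Overall reaction: 2 Ag⁺(aq) + Mn(s) → 2 Ag(s) + Mn²⁺(aq); Q = [Mn²⁺]^1/[Ag⁺]^2.
From E = E° − (0.0592/n) log Q: log Q = (E° − E)·n/0.0592 = (+1.99 − (+1.948))·2/0.0592 = 1.4189.
So 2·log[Ag⁺] = 1·log(0.297) − log Q = -0.5272 − (1.4189) = -1.9461; log[Ag⁺] = -1.9461 / 2 = -0.9730; [Ag⁺] = 10^(-0.9730) ≈ 0.11 M.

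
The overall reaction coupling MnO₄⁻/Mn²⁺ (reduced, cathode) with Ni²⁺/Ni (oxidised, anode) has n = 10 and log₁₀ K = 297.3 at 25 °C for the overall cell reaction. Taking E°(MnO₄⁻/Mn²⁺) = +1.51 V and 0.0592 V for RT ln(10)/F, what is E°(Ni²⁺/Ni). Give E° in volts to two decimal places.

-0.25 V

E°cell = (0.0592/n)·log K = (0.0592/10)(297.3) = +1.760 V.
Since MnO₄⁻/Mn²⁺ is the cathode and Ni²⁺/Ni the anode, E°cell = E°(MnO₄⁻/Mn²⁺) − E°(Ni²⁺/Ni).
So E°(Ni²⁺/Ni) = E°(MnO₄⁻/Mn²⁺) − E°cell = (+1.51) − (+1.760) = -0.25 V.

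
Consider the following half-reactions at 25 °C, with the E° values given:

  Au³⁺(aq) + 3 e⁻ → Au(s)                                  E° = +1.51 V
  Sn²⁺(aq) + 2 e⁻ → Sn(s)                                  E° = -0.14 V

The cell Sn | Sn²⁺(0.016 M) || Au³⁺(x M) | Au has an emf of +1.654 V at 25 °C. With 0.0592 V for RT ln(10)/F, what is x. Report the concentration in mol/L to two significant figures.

0.0032 M

Au³⁺/Au is the cathode, Sn²⁺/Sn the anode: E°cell = +1.65 V, n = 6.
Overall reaction: 2 Au³⁺(aq) + 3 Sn(s) → 2 Au(s) + 3 Sn²⁺(aq); Q = [Sn²⁺]^3/[Au³⁺]^2.
From E = E° − (0.0592/n) log Q: log Q = (E° − E)·n/0.0592 = (+1.65 − (+1.654))·6/0.0592 = -0.4054.
So 2·log[Au³⁺] = 3·log(0.016) − log Q = -5.3876 − (-0.4054) = -4.9822; log[Au³⁺] = -4.9822 / 2 = -2.4911; [Au³⁺] = 10^(-2.4911) ≈ 0.0032 M.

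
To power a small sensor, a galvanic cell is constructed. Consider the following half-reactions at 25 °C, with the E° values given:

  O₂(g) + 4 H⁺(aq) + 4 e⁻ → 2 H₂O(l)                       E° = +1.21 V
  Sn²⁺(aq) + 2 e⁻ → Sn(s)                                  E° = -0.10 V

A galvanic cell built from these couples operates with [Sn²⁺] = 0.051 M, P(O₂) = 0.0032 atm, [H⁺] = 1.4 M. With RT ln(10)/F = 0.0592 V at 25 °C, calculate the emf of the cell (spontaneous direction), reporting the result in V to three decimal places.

+1.320 V

O₂/H₂O is the cathode (higher E°), Sn²⁺/Sn the anode: E°cell = +1.21 − (-0.10) = +1.31 V, n = 4.
Overall: O₂(g) + 4 H⁺(aq) + 2 Sn(s) → 2 H₂O(l) + 2 Sn²⁺(aq)
Q = [Sn²⁺]^2 / (P(O₂)·[H⁺]^4); log Q = -0.675.
E = E° − (0.0592/n) log Q = +1.31 − (0.0592/4)(-0.675) = +1.320 V.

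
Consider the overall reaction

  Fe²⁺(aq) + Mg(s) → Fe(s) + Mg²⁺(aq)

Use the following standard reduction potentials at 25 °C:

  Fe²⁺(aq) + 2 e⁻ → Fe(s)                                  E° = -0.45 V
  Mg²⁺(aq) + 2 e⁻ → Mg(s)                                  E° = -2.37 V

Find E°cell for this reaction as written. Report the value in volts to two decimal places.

+1.92 V

The Fe²⁺/Fe couple has the higher reduction potential, so it is the cathode; Mg²⁺/Mg is oxidised at the anode.
E°cell = E°(cathode) − E°(anode) = (-0.45) − (-2.37) = +1.92 V.
Since E°cell > 0, the reaction is spontaneous under standard conditions.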